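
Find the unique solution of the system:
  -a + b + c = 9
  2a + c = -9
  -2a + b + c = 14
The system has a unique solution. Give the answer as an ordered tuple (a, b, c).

Form the augmented matrix and row-reduce:
  [ -1  1  1  |   9 ]
  [  2  0  1  |  -9 ]
  [ -2  1  1  |  14 ]
r1 ← -1·r1
  [  1  -1  -1  |  -9 ]
  [  2   0   1  |  -9 ]
  [ -2   1   1  |  14 ]
r2 ← r2 − 2·r1
  [  1  -1  -1  |  -9 ]
  [  0   2   3  |   9 ]
  [ -2   1   1  |  14 ]
r3 ← r3 + 2·r1
  [ 1  -1  -1  |  -9 ]
  [ 0   2   3  |   9 ]
  [ 0  -1  -1  |  -4 ]
r2 ← 1/2·r2
  [ 1  -1   -1  |   -9 ]
  [ 0   1  3/2  |  9/2 ]
  [ 0  -1   -1  |   -4 ]
r3 ← r3 + r2
  [ 1  -1   -1  |   -9 ]
  [ 0   1  3/2  |  9/2 ]
  [ 0   0  1/2  |  1/2 ]
r3 ← 2·r3
  [ 1  -1   -1  |   -9 ]
  [ 0   1  3/2  |  9/2 ]
  [ 0   0    1  |    1 ]
r2 ← r2 − 3/2·r3
  [ 1  -1  -1  |  -9 ]
  [ 0   1   0  |   3 ]
  [ 0   0   1  |   1 ]
r1 ← r1 + r3
  [ 1  -1  0  |  -8 ]
  [ 0   1  0  |   3 ]
  [ 0   0  1  |   1 ]
r1 ← r1 + r2
  [ 1  0  0  |  -5 ]
  [ 0  1  0  |   3 ]
  [ 0  0  1  |   1 ]
Reading off the last column: a = -5, b = 3, c = 1.

(-5, 3, 1)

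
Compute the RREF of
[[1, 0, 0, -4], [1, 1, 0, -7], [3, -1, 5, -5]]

[[1, 0, 0, -4], [0, 1, 0, -3], [0, 0, 1, 4/5]]

r2 -> r2 − r1
r3 -> r3 − 3·r1
r3 -> r3 + r2
r3 -> 1/5·r3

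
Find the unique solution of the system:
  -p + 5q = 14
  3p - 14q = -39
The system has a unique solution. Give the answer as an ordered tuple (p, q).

(1, 3)

Form the augmented matrix and row-reduce:
  [ -1    5  |   14 ]
  [  3  -14  |  -39 ]
R1 -> -1·R1
  [ 1   -5  |  -14 ]
  [ 3  -14  |  -39 ]
R2 -> R2 − 3·R1
  [ 1  -5  |  -14 ]
  [ 0   1  |    3 ]
R1 -> R1 + 5·R2
  [ 1  0  |  1 ]
  [ 0  1  |  3 ]
Reading off the last column: p = 1, q = 3.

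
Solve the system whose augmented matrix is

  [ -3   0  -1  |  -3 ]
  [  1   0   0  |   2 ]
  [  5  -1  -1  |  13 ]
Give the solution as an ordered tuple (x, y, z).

Multiply R1 by -1/3.
  [ 1   0  1/3  |   1 ]
  [ 1   0    0  |   2 ]
  [ 5  -1   -1  |  13 ]
Subtract R1 from R2.
  [ 1   0   1/3  |   1 ]
  [ 0   0  -1/3  |   1 ]
  [ 5  -1    -1  |  13 ]
Subtract 5 times R1 from R3.
  [ 1   0   1/3  |  1 ]
  [ 0   0  -1/3  |  1 ]
  [ 0  -1  -8/3  |  8 ]
Swap R2 and R3.
  [ 1   0   1/3  |  1 ]
  [ 0  -1  -8/3  |  8 ]
  [ 0   0  -1/3  |  1 ]
Multiply R2 by -1.
  [ 1  0   1/3  |   1 ]
  [ 0  1   8/3  |  -8 ]
  [ 0  0  -1/3  |   1 ]
Multiply R3 by -3.
  [ 1  0  1/3  |   1 ]
  [ 0  1  8/3  |  -8 ]
  [ 0  0    1  |  -3 ]
Subtract 8/3 times R3 from R2.
  [ 1  0  1/3  |   1 ]
  [ 0  1    0  |   0 ]
  [ 0  0    1  |  -3 ]
Subtract 1/3 times R3 from R1.
  [ 1  0  0  |   2 ]
  [ 0  1  0  |   0 ]
  [ 0  0  1  |  -3 ]
Reading off the last column: x = 2, y = 0, z = -3.

(2, 0, -3)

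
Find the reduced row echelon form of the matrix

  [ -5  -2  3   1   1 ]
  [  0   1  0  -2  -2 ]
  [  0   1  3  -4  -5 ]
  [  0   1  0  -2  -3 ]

R1 → -1/5·R1
  [ 1  2/5  -3/5  -1/5  -1/5 ]
  [ 0    1     0    -2    -2 ]
  [ 0    1     3    -4    -5 ]
  [ 0    1     0    -2    -3 ]
R3 → R3 − R2
  [ 1  2/5  -3/5  -1/5  -1/5 ]
  [ 0    1     0    -2    -2 ]
  [ 0    0     3    -2    -3 ]
  [ 0    1     0    -2    -3 ]
R4 → R4 − R2
  [ 1  2/5  -3/5  -1/5  -1/5 ]
  [ 0    1     0    -2    -2 ]
  [ 0    0     3    -2    -3 ]
  [ 0    0     0     0    -1 ]
R3 → 1/3·R3
  [ 1  2/5  -3/5  -1/5  -1/5 ]
  [ 0    1     0    -2    -2 ]
  [ 0    0     1  -2/3    -1 ]
  [ 0    0     0     0    -1 ]
R4 → -1·R4
  [ 1  2/5  -3/5  -1/5  -1/5 ]
  [ 0    1     0    -2    -2 ]
  [ 0    0     1  -2/3    -1 ]
  [ 0    0     0     0     1 ]
R3 → R3 + R4
  [ 1  2/5  -3/5  -1/5  -1/5 ]
  [ 0    1     0    -2    -2 ]
  [ 0    0     1  -2/3     0 ]
  [ 0    0     0     0     1 ]
R2 → R2 + 2·R4
  [ 1  2/5  -3/5  -1/5  -1/5 ]
  [ 0    1     0    -2     0 ]
  [ 0    0     1  -2/3     0 ]
  [ 0    0     0     0     1 ]
R1 → R1 + 1/5·R4
  [ 1  2/5  -3/5  -1/5  0 ]
  [ 0    1     0    -2  0 ]
  [ 0    0     1  -2/3  0 ]
  [ 0    0     0     0  1 ]
R1 → R1 + 3/5·R3
  [ 1  2/5  0  -3/5  0 ]
  [ 0    1  0    -2  0 ]
  [ 0    0  1  -2/3  0 ]
  [ 0    0  0     0  1 ]
R1 → R1 − 2/5·R2
  [ 1  0  0   1/5  0 ]
  [ 0  1  0    -2  0 ]
  [ 0  0  1  -2/3  0 ]
  [ 0  0  0     0  1 ]

[[1, 0, 0, 1/5, 0], [0, 1, 0, -2, 0], [0, 0, 1, -2/3, 0], [0, 0, 0, 0, 1]]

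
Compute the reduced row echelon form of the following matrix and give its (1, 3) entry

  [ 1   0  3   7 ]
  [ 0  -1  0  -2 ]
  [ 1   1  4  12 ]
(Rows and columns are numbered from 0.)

R3 := R3 − R1
  [ 1   0  3   7 ]
  [ 0  -1  0  -2 ]
  [ 0   1  1   5 ]
R2 := -1·R2
  [ 1  0  3  7 ]
  [ 0  1  0  2 ]
  [ 0  1  1  5 ]
R3 := R3 − R2
  [ 1  0  3  7 ]
  [ 0  1  0  2 ]
  [ 0  0  1  3 ]
R1 := R1 − 3·R3
  [ 1  0  0  -2 ]
  [ 0  1  0   2 ]
  [ 0  0  1   3 ]

2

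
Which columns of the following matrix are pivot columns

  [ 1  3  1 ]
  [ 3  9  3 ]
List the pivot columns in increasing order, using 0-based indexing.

r2 := r2 − 3·r1
  [ 1  3  1 ]
  [ 0  0  0 ]
Pivot columns are the columns containing a leading 1.

0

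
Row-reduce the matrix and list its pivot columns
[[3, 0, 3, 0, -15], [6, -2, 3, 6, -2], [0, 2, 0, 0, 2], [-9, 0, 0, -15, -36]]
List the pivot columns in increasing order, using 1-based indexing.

Multiply R1 by 1/3.
Subtract 6 times R1 from R2.
Add 9 times R1 to R4.
Multiply R2 by -1/2.
Subtract 2 times R2 from R3.
Multiply R3 by -1/3.
Subtract 9 times R3 from R4.
Multiply R4 by 1/3.
Add 2 times R4 to R3.
Add 3 times R4 to R2.
Subtract 3/2 times R3 from R2.
Subtract R3 from R1.
Pivot columns are the columns containing a leading 1.

1, 2, 3, 4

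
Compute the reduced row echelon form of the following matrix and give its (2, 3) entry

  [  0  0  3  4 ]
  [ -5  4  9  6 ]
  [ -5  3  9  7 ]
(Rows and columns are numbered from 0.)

R1 <=> R2
R1 → -1/5·R1
R3 → R3 + 5·R1
R2 <=> R3
R2 → -1·R2
R3 → 1/3·R3
R1 → R1 + 9/5·R3
R1 → R1 + 4/5·R2

4/3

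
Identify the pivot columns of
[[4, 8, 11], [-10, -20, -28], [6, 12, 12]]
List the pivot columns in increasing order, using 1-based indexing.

1, 3

r1 → 1/4·r1
  [   1    2  11/4 ]
  [ -10  -20   -28 ]
  [   6   12    12 ]
r2 → r2 + 10·r1
  [ 1   2  11/4 ]
  [ 0   0  -1/2 ]
  [ 6  12    12 ]
r3 → r3 − 6·r1
  [ 1  2  11/4 ]
  [ 0  0  -1/2 ]
  [ 0  0  -9/2 ]
r2 → -2·r2
  [ 1  2  11/4 ]
  [ 0  0     1 ]
  [ 0  0  -9/2 ]
r3 → r3 + 9/2·r2
  [ 1  2  11/4 ]
  [ 0  0     1 ]
  [ 0  0     0 ]
r1 → r1 − 11/4·r2
  [ 1  2  0 ]
  [ 0  0  1 ]
  [ 0  0  0 ]
Pivot columns are the columns containing a leading 1.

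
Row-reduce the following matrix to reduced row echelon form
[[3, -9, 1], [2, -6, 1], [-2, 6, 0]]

Multiply R1 by 1/3.
  [  1  -3  1/3 ]
  [  2  -6    1 ]
  [ -2   6    0 ]
Subtract 2 times R1 from R2.
  [  1  -3  1/3 ]
  [  0   0  1/3 ]
  [ -2   6    0 ]
Add 2 times R1 to R3.
  [ 1  -3  1/3 ]
  [ 0   0  1/3 ]
  [ 0   0  2/3 ]
Multiply R2 by 3.
  [ 1  -3  1/3 ]
  [ 0   0    1 ]
  [ 0   0  2/3 ]
Subtract 2/3 times R2 from R3.
  [ 1  -3  1/3 ]
  [ 0   0    1 ]
  [ 0   0    0 ]
Subtract 1/3 times R2 from R1.
  [ 1  -3  0 ]
  [ 0   0  1 ]
  [ 0   0  0 ]

[[1, -3, 0], [0, 0, 1], [0, 0, 0]]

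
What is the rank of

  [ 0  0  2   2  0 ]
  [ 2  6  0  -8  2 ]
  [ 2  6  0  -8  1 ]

Swap R1 and R2.
Multiply R1 by 1/2.
Subtract 2 times R1 from R3.
Multiply R2 by 1/2.
Multiply R3 by -1.
Subtract R3 from R1.
The reduced form has 3 nonzero rows.

rank = 3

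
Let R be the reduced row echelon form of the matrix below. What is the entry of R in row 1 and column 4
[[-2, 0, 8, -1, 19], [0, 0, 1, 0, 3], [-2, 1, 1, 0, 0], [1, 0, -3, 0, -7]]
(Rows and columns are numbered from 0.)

1

r1 -> -1/2·r1
  [  1  0  -4  1/2  -19/2 ]
  [  0  0   1    0      3 ]
  [ -2  1   1    0      0 ]
  [  1  0  -3    0     -7 ]
r3 -> r3 + 2·r1
  [ 1  0  -4  1/2  -19/2 ]
  [ 0  0   1    0      3 ]
  [ 0  1  -7    1    -19 ]
  [ 1  0  -3    0     -7 ]
r4 -> r4 − r1
  [ 1  0  -4   1/2  -19/2 ]
  [ 0  0   1     0      3 ]
  [ 0  1  -7     1    -19 ]
  [ 0  0   1  -1/2    5/2 ]
r2 ↔ r3
  [ 1  0  -4   1/2  -19/2 ]
  [ 0  1  -7     1    -19 ]
  [ 0  0   1     0      3 ]
  [ 0  0   1  -1/2    5/2 ]
r4 -> r4 − r3
  [ 1  0  -4   1/2  -19/2 ]
  [ 0  1  -7     1    -19 ]
  [ 0  0   1     0      3 ]
  [ 0  0   0  -1/2   -1/2 ]
r4 -> -2·r4
  [ 1  0  -4  1/2  -19/2 ]
  [ 0  1  -7    1    -19 ]
  [ 0  0   1    0      3 ]
  [ 0  0   0    1      1 ]
r2 -> r2 − r4
  [ 1  0  -4  1/2  -19/2 ]
  [ 0  1  -7    0    -20 ]
  [ 0  0   1    0      3 ]
  [ 0  0   0    1      1 ]
r1 -> r1 − 1/2·r4
  [ 1  0  -4  0  -10 ]
  [ 0  1  -7  0  -20 ]
  [ 0  0   1  0    3 ]
  [ 0  0   0  1    1 ]
r2 -> r2 + 7·r3
  [ 1  0  -4  0  -10 ]
  [ 0  1   0  0    1 ]
  [ 0  0   1  0    3 ]
  [ 0  0   0  1    1 ]
r1 -> r1 + 4·r3
  [ 1  0  0  0  2 ]
  [ 0  1  0  0  1 ]
  [ 0  0  1  0  3 ]
  [ 0  0  0  1  1 ]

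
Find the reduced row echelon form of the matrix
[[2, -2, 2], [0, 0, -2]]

R1 := 1/2·R1
  [ 1  -1   1 ]
  [ 0   0  -2 ]
R2 := -1/2·R2
  [ 1  -1  1 ]
  [ 0   0  1 ]
R1 := R1 − R2
  [ 1  -1  0 ]
  [ 0   0  1 ]

[[1, -1, 0], [0, 0, 1]]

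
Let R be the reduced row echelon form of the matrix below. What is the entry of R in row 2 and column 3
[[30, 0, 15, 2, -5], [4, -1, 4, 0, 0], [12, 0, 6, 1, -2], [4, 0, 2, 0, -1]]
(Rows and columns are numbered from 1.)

r1 ← 1/30·r1
r2 ← r2 − 4·r1
r3 ← r3 − 12·r1
r4 ← r4 − 4·r1
r2 ← -1·r2
r3 ← 5·r3
r4 ← r4 + 4/15·r3
r4 ← -3·r4
r2 ← r2 + 2/3·r4
r1 ← r1 + 1/6·r4
r2 ← r2 − 4/15·r3
r1 ← r1 − 1/15·r3

-2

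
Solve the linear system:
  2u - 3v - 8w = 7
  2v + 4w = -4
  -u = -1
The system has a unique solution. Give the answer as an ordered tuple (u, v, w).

(1, -3, 1/2)

Form the augmented matrix and row-reduce:
  [  2  -3  -8  |   7 ]
  [  0   2   4  |  -4 ]
  [ -1   0   0  |  -1 ]
Multiply ρ1 by 1/2.
Add ρ1 to ρ3.
Multiply ρ2 by 1/2.
Add 3/2 times ρ2 to ρ3.
Multiply ρ3 by -1.
Subtract 2 times ρ3 from ρ2.
Add 4 times ρ3 to ρ1.
Add 3/2 times ρ2 to ρ1.
Reading off the last column: u = 1, v = -3, w = 1/2.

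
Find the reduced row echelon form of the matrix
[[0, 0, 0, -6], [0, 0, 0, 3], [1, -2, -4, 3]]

[[1, -2, -4, 0], [0, 0, 0, 1], [0, 0, 0, 0]]

Swap R1 and R3.
  [ 1  -2  -4   3 ]
  [ 0   0   0   3 ]
  [ 0   0   0  -6 ]
Multiply R2 by 1/3.
  [ 1  -2  -4   3 ]
  [ 0   0   0   1 ]
  [ 0   0   0  -6 ]
Add 6 times R2 to R3.
  [ 1  -2  -4  3 ]
  [ 0   0   0  1 ]
  [ 0   0   0  0 ]
Subtract 3 times R2 from R1.
  [ 1  -2  -4  0 ]
  [ 0   0   0  1 ]
  [ 0   0   0  0 ]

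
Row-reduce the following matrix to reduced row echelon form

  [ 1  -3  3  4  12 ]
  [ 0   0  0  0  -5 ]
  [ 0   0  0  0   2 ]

[[1, -3, 3, 4, 0], [0, 0, 0, 0, 1], [0, 0, 0, 0, 0]]

R2 -> -1/5·R2
  [ 1  -3  3  4  12 ]
  [ 0   0  0  0   1 ]
  [ 0   0  0  0   2 ]
R3 -> R3 − 2·R2
  [ 1  -3  3  4  12 ]
  [ 0   0  0  0   1 ]
  [ 0   0  0  0   0 ]
R1 -> R1 − 12·R2
  [ 1  -3  3  4  0 ]
  [ 0   0  0  0  1 ]
  [ 0   0  0  0  0 ]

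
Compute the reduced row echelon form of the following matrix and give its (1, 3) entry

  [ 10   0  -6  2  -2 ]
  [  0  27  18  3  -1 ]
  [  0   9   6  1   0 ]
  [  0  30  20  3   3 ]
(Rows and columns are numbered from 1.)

ρ1 := 1/10·ρ1
  [ 1   0  -3/5  1/5  -1/5 ]
  [ 0  27    18    3    -1 ]
  [ 0   9     6    1     0 ]
  [ 0  30    20    3     3 ]
ρ2 := 1/27·ρ2
  [ 1   0  -3/5  1/5   -1/5 ]
  [ 0   1   2/3  1/9  -1/27 ]
  [ 0   9     6    1      0 ]
  [ 0  30    20    3      3 ]
ρ3 := ρ3 − 9·ρ2
  [ 1   0  -3/5  1/5   -1/5 ]
  [ 0   1   2/3  1/9  -1/27 ]
  [ 0   0     0    0    1/3 ]
  [ 0  30    20    3      3 ]
ρ4 := ρ4 − 30·ρ2
  [ 1  0  -3/5   1/5   -1/5 ]
  [ 0  1   2/3   1/9  -1/27 ]
  [ 0  0     0     0    1/3 ]
  [ 0  0     0  -1/3   37/9 ]
ρ3 ↔ ρ4
  [ 1  0  -3/5   1/5   -1/5 ]
  [ 0  1   2/3   1/9  -1/27 ]
  [ 0  0     0  -1/3   37/9 ]
  [ 0  0     0     0    1/3 ]
ρ3 := -3·ρ3
  [ 1  0  -3/5  1/5   -1/5 ]
  [ 0  1   2/3  1/9  -1/27 ]
  [ 0  0     0    1  -37/3 ]
  [ 0  0     0    0    1/3 ]
ρ4 := 3·ρ4
  [ 1  0  -3/5  1/5   -1/5 ]
  [ 0  1   2/3  1/9  -1/27 ]
  [ 0  0     0    1  -37/3 ]
  [ 0  0     0    0      1 ]
ρ3 := ρ3 + 37/3·ρ4
  [ 1  0  -3/5  1/5   -1/5 ]
  [ 0  1   2/3  1/9  -1/27 ]
  [ 0  0     0    1      0 ]
  [ 0  0     0    0      1 ]
ρ2 := ρ2 + 1/27·ρ4
  [ 1  0  -3/5  1/5  -1/5 ]
  [ 0  1   2/3  1/9     0 ]
  [ 0  0     0    1     0 ]
  [ 0  0     0    0     1 ]
ρ1 := ρ1 + 1/5·ρ4
  [ 1  0  -3/5  1/5  0 ]
  [ 0  1   2/3  1/9  0 ]
  [ 0  0     0    1  0 ]
  [ 0  0     0    0  1 ]
ρ2 := ρ2 − 1/9·ρ3
  [ 1  0  -3/5  1/5  0 ]
  [ 0  1   2/3    0  0 ]
  [ 0  0     0    1  0 ]
  [ 0  0     0    0  1 ]
ρ1 := ρ1 − 1/5·ρ3
  [ 1  0  -3/5  0  0 ]
  [ 0  1   2/3  0  0 ]
  [ 0  0     0  1  0 ]
  [ 0  0     0  0  1 ]

-3/5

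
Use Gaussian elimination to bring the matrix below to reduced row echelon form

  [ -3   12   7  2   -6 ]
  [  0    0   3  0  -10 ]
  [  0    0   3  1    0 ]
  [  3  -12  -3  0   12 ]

Multiply r1 by -1/3.
  [ 1   -4  -7/3  -2/3    2 ]
  [ 0    0     3     0  -10 ]
  [ 0    0     3     1    0 ]
  [ 3  -12    -3     0   12 ]
Subtract 3 times r1 from r4.
  [ 1  -4  -7/3  -2/3    2 ]
  [ 0   0     3     0  -10 ]
  [ 0   0     3     1    0 ]
  [ 0   0     4     2    6 ]
Multiply r2 by 1/3.
  [ 1  -4  -7/3  -2/3      2 ]
  [ 0   0     1     0  -10/3 ]
  [ 0   0     3     1      0 ]
  [ 0   0     4     2      6 ]
Subtract 3 times r2 from r3.
  [ 1  -4  -7/3  -2/3      2 ]
  [ 0   0     1     0  -10/3 ]
  [ 0   0     0     1     10 ]
  [ 0   0     4     2      6 ]
Subtract 4 times r2 from r4.
  [ 1  -4  -7/3  -2/3      2 ]
  [ 0   0     1     0  -10/3 ]
  [ 0   0     0     1     10 ]
  [ 0   0     0     2   58/3 ]
Subtract 2 times r3 from r4.
  [ 1  -4  -7/3  -2/3      2 ]
  [ 0   0     1     0  -10/3 ]
  [ 0   0     0     1     10 ]
  [ 0   0     0     0   -2/3 ]
Multiply r4 by -3/2.
  [ 1  -4  -7/3  -2/3      2 ]
  [ 0   0     1     0  -10/3 ]
  [ 0   0     0     1     10 ]
  [ 0   0     0     0      1 ]
Subtract 10 times r4 from r3.
  [ 1  -4  -7/3  -2/3      2 ]
  [ 0   0     1     0  -10/3 ]
  [ 0   0     0     1      0 ]
  [ 0   0     0     0      1 ]
Add 10/3 times r4 to r2.
  [ 1  -4  -7/3  -2/3  2 ]
  [ 0   0     1     0  0 ]
  [ 0   0     0     1  0 ]
  [ 0   0     0     0  1 ]
Subtract 2 times r4 from r1.
  [ 1  -4  -7/3  -2/3  0 ]
  [ 0   0     1     0  0 ]
  [ 0   0     0     1  0 ]
  [ 0   0     0     0  1 ]
Add 2/3 times r3 to r1.
  [ 1  -4  -7/3  0  0 ]
  [ 0   0     1  0  0 ]
  [ 0   0     0  1  0 ]
  [ 0   0     0  0  1 ]
Add 7/3 times r2 to r1.
  [ 1  -4  0  0  0 ]
  [ 0   0  1  0  0 ]
  [ 0   0  0  1  0 ]
  [ 0   0  0  0  1 ]

[[1, -4, 0, 0, 0], [0, 0, 1, 0, 0], [0, 0, 0, 1, 0], [0, 0, 0, 0, 1]]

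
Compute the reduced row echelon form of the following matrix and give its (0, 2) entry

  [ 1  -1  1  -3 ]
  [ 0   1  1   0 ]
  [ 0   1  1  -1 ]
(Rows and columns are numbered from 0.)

Subtract ρ2 from ρ3.
  [ 1  -1  1  -3 ]
  [ 0   1  1   0 ]
  [ 0   0  0  -1 ]
Multiply ρ3 by -1.
  [ 1  -1  1  -3 ]
  [ 0   1  1   0 ]
  [ 0   0  0   1 ]
Add 3 times ρ3 to ρ1.
  [ 1  -1  1  0 ]
  [ 0   1  1  0 ]
  [ 0   0  0  1 ]
Add ρ2 to ρ1.
  [ 1  0  2  0 ]
  [ 0  1  1  0 ]
  [ 0  0  0  1 ]

2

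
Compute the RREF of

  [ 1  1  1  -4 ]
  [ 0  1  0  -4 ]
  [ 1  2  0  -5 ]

R3 → R3 − R1
  [ 1  1   1  -4 ]
  [ 0  1   0  -4 ]
  [ 0  1  -1  -1 ]
R3 → R3 − R2
  [ 1  1   1  -4 ]
  [ 0  1   0  -4 ]
  [ 0  0  -1   3 ]
R3 → -1·R3
  [ 1  1  1  -4 ]
  [ 0  1  0  -4 ]
  [ 0  0  1  -3 ]
R1 → R1 − R3
  [ 1  1  0  -1 ]
  [ 0  1  0  -4 ]
  [ 0  0  1  -3 ]
R1 → R1 − R2
  [ 1  0  0   3 ]
  [ 0  1  0  -4 ]
  [ 0  0  1  -3 ]

[[1, 0, 0, 3], [0, 1, 0, -4], [0, 0, 1, -3]]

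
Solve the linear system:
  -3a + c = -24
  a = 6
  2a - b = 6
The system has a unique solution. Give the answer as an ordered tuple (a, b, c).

Form the augmented matrix and row-reduce:
  [ -3   0  1  |  -24 ]
  [  1   0  0  |    6 ]
  [  2  -1  0  |    6 ]
Multiply R1 by -1/3.
  [ 1   0  -1/3  |  8 ]
  [ 1   0     0  |  6 ]
  [ 2  -1     0  |  6 ]
Subtract R1 from R2.
  [ 1   0  -1/3  |   8 ]
  [ 0   0   1/3  |  -2 ]
  [ 2  -1     0  |   6 ]
Subtract 2 times R1 from R3.
  [ 1   0  -1/3  |    8 ]
  [ 0   0   1/3  |   -2 ]
  [ 0  -1   2/3  |  -10 ]
Swap R2 and R3.
  [ 1   0  -1/3  |    8 ]
  [ 0  -1   2/3  |  -10 ]
  [ 0   0   1/3  |   -2 ]
Multiply R2 by -1.
  [ 1  0  -1/3  |   8 ]
  [ 0  1  -2/3  |  10 ]
  [ 0  0   1/3  |  -2 ]
Multiply R3 by 3.
  [ 1  0  -1/3  |   8 ]
  [ 0  1  -2/3  |  10 ]
  [ 0  0     1  |  -6 ]
Add 2/3 times R3 to R2.
  [ 1  0  -1/3  |   8 ]
  [ 0  1     0  |   6 ]
  [ 0  0     1  |  -6 ]
Add 1/3 times R3 to R1.
  [ 1  0  0  |   6 ]
  [ 0  1  0  |   6 ]
  [ 0  0  1  |  -6 ]
Reading off the last column: a = 6, b = 6, c = -6.

(6, 6, -6)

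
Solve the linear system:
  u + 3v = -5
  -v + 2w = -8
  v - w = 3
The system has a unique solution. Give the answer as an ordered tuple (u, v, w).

(1, -2, -5)

Form the augmented matrix and row-reduce:
  [ 1   3   0  |  -5 ]
  [ 0  -1   2  |  -8 ]
  [ 0   1  -1  |   3 ]
R2 -> -1·R2
  [ 1  3   0  |  -5 ]
  [ 0  1  -2  |   8 ]
  [ 0  1  -1  |   3 ]
R3 -> R3 − R2
  [ 1  3   0  |  -5 ]
  [ 0  1  -2  |   8 ]
  [ 0  0   1  |  -5 ]
R2 -> R2 + 2·R3
  [ 1  3  0  |  -5 ]
  [ 0  1  0  |  -2 ]
  [ 0  0  1  |  -5 ]
R1 -> R1 − 3·R2
  [ 1  0  0  |   1 ]
  [ 0  1  0  |  -2 ]
  [ 0  0  1  |  -5 ]
Reading off the last column: u = 1, v = -2, w = -5.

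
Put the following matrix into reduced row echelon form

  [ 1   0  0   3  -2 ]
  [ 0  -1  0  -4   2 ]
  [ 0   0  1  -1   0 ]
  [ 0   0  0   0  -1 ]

R2 := -1·R2
R4 := -1·R4
R2 := R2 + 2·R4
R1 := R1 + 2·R4

[[1, 0, 0, 3, 0], [0, 1, 0, 4, 0], [0, 0, 1, -1, 0], [0, 0, 0, 0, 1]]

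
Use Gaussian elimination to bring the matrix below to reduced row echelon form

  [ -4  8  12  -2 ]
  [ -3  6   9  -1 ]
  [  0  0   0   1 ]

[[1, -2, -3, 0], [0, 0, 0, 1], [0, 0, 0, 0]]

ρ1 -> -1/4·ρ1
ρ2 -> ρ2 + 3·ρ1
ρ2 -> 2·ρ2
ρ3 -> ρ3 − ρ2
ρ1 -> ρ1 − 1/2·ρ2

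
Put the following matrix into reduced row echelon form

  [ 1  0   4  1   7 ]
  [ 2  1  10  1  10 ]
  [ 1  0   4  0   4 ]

[[1, 0, 4, 0, 4], [0, 1, 2, 0, -1], [0, 0, 0, 1, 3]]

R2 ← R2 − 2·R1
  [ 1  0  4   1   7 ]
  [ 0  1  2  -1  -4 ]
  [ 1  0  4   0   4 ]
R3 ← R3 − R1
  [ 1  0  4   1   7 ]
  [ 0  1  2  -1  -4 ]
  [ 0  0  0  -1  -3 ]
R3 ← -1·R3
  [ 1  0  4   1   7 ]
  [ 0  1  2  -1  -4 ]
  [ 0  0  0   1   3 ]
R2 ← R2 + R3
  [ 1  0  4  1   7 ]
  [ 0  1  2  0  -1 ]
  [ 0  0  0  1   3 ]
R1 ← R1 − R3
  [ 1  0  4  0   4 ]
  [ 0  1  2  0  -1 ]
  [ 0  0  0  1   3 ]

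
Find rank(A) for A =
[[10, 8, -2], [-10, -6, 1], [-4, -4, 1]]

rank = 3

Multiply R1 by 1/10.
  [   1  4/5  -1/5 ]
  [ -10   -6     1 ]
  [  -4   -4     1 ]
Add 10 times R1 to R2.
  [  1  4/5  -1/5 ]
  [  0    2    -1 ]
  [ -4   -4     1 ]
Add 4 times R1 to R3.
  [ 1   4/5  -1/5 ]
  [ 0     2    -1 ]
  [ 0  -4/5   1/5 ]
Multiply R2 by 1/2.
  [ 1   4/5  -1/5 ]
  [ 0     1  -1/2 ]
  [ 0  -4/5   1/5 ]
Add 4/5 times R2 to R3.
  [ 1  4/5  -1/5 ]
  [ 0    1  -1/2 ]
  [ 0    0  -1/5 ]
Multiply R3 by -5.
  [ 1  4/5  -1/5 ]
  [ 0    1  -1/2 ]
  [ 0    0     1 ]
Add 1/2 times R3 to R2.
  [ 1  4/5  -1/5 ]
  [ 0    1     0 ]
  [ 0    0     1 ]
Add 1/5 times R3 to R1.
  [ 1  4/5  0 ]
  [ 0    1  0 ]
  [ 0    0  1 ]
Subtract 4/5 times R2 from R1.
  [ 1  0  0 ]
  [ 0  1  0 ]
  [ 0  0  1 ]
The reduced form has 3 nonzero rows.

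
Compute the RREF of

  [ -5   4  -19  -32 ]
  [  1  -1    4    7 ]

R1 → -1/5·R1
  [ 1  -4/5  19/5  32/5 ]
  [ 1    -1     4     7 ]
R2 → R2 − R1
  [ 1  -4/5  19/5  32/5 ]
  [ 0  -1/5   1/5   3/5 ]
R2 → -5·R2
  [ 1  -4/5  19/5  32/5 ]
  [ 0     1    -1    -3 ]
R1 → R1 + 4/5·R2
  [ 1  0   3   4 ]
  [ 0  1  -1  -3 ]

[[1, 0, 3, 4], [0, 1, -1, -3]]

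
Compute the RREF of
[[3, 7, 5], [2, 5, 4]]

R1 := 1/3·R1
  [ 1  7/3  5/3 ]
  [ 2    5    4 ]
R2 := R2 − 2·R1
  [ 1  7/3  5/3 ]
  [ 0  1/3  2/3 ]
R2 := 3·R2
  [ 1  7/3  5/3 ]
  [ 0    1    2 ]
R1 := R1 − 7/3·R2
  [ 1  0  -3 ]
  [ 0  1   2 ]

[[1, 0, -3], [0, 1, 2]]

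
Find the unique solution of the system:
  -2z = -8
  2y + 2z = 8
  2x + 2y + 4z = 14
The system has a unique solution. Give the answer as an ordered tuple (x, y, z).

(-1, 0, 4)

Form the augmented matrix and row-reduce:
  [ 0  0  -2  |  -8 ]
  [ 0  2   2  |   8 ]
  [ 2  2   4  |  14 ]
R1 <=> R3
  [ 2  2   4  |  14 ]
  [ 0  2   2  |   8 ]
  [ 0  0  -2  |  -8 ]
R1 := 1/2·R1
  [ 1  1   2  |   7 ]
  [ 0  2   2  |   8 ]
  [ 0  0  -2  |  -8 ]
R2 := 1/2·R2
  [ 1  1   2  |   7 ]
  [ 0  1   1  |   4 ]
  [ 0  0  -2  |  -8 ]
R3 := -1/2·R3
  [ 1  1  2  |  7 ]
  [ 0  1  1  |  4 ]
  [ 0  0  1  |  4 ]
R2 := R2 − R3
  [ 1  1  2  |  7 ]
  [ 0  1  0  |  0 ]
  [ 0  0  1  |  4 ]
R1 := R1 − 2·R3
  [ 1  1  0  |  -1 ]
  [ 0  1  0  |   0 ]
  [ 0  0  1  |   4 ]
R1 := R1 − R2
  [ 1  0  0  |  -1 ]
  [ 0  1  0  |   0 ]
  [ 0  0  1  |   4 ]
Reading off the last column: x = -1, y = 0, z = 4.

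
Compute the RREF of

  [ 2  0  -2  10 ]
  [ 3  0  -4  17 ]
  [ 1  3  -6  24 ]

r1 ← 1/2·r1
r2 ← r2 − 3·r1
r3 ← r3 − r1
r2 <-> r3
r2 ← 1/3·r2
r3 ← -1·r3
r2 ← r2 + 5/3·r3
r1 ← r1 + r3

[[1, 0, 0, 3], [0, 1, 0, 3], [0, 0, 1, -2]]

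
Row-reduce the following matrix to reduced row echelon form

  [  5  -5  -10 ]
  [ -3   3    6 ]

R1 -> 1/5·R1
R2 -> R2 + 3·R1

[[1, -1, -2], [0, 0, 0]]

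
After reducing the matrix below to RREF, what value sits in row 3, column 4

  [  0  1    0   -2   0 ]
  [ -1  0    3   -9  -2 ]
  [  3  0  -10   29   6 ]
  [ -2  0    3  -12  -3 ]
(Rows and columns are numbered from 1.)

-2

R1 <=> R2
  [ -1  0    3   -9  -2 ]
  [  0  1    0   -2   0 ]
  [  3  0  -10   29   6 ]
  [ -2  0    3  -12  -3 ]
R1 -> -1·R1
  [  1  0   -3    9   2 ]
  [  0  1    0   -2   0 ]
  [  3  0  -10   29   6 ]
  [ -2  0    3  -12  -3 ]
R3 -> R3 − 3·R1
  [  1  0  -3    9   2 ]
  [  0  1   0   -2   0 ]
  [  0  0  -1    2   0 ]
  [ -2  0   3  -12  -3 ]
R4 -> R4 + 2·R1
  [ 1  0  -3   9  2 ]
  [ 0  1   0  -2  0 ]
  [ 0  0  -1   2  0 ]
  [ 0  0  -3   6  1 ]
R3 -> -1·R3
  [ 1  0  -3   9  2 ]
  [ 0  1   0  -2  0 ]
  [ 0  0   1  -2  0 ]
  [ 0  0  -3   6  1 ]
R4 -> R4 + 3·R3
  [ 1  0  -3   9  2 ]
  [ 0  1   0  -2  0 ]
  [ 0  0   1  -2  0 ]
  [ 0  0   0   0  1 ]
R1 -> R1 − 2·R4
  [ 1  0  -3   9  0 ]
  [ 0  1   0  -2  0 ]
  [ 0  0   1  -2  0 ]
  [ 0  0   0   0  1 ]
R1 -> R1 + 3·R3
  [ 1  0  0   3  0 ]
  [ 0  1  0  -2  0 ]
  [ 0  0  1  -2  0 ]
  [ 0  0  0   0  1 ]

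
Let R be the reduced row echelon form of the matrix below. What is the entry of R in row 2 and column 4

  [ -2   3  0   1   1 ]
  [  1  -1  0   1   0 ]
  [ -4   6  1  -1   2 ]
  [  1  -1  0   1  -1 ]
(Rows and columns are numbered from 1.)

3

r1 := -1/2·r1
  [  1  -3/2  0  -1/2  -1/2 ]
  [  1    -1  0     1     0 ]
  [ -4     6  1    -1     2 ]
  [  1    -1  0     1    -1 ]
r2 := r2 − r1
  [  1  -3/2  0  -1/2  -1/2 ]
  [  0   1/2  0   3/2   1/2 ]
  [ -4     6  1    -1     2 ]
  [  1    -1  0     1    -1 ]
r3 := r3 + 4·r1
  [ 1  -3/2  0  -1/2  -1/2 ]
  [ 0   1/2  0   3/2   1/2 ]
  [ 0     0  1    -3     0 ]
  [ 1    -1  0     1    -1 ]
r4 := r4 − r1
  [ 1  -3/2  0  -1/2  -1/2 ]
  [ 0   1/2  0   3/2   1/2 ]
  [ 0     0  1    -3     0 ]
  [ 0   1/2  0   3/2  -1/2 ]
r2 := 2·r2
  [ 1  -3/2  0  -1/2  -1/2 ]
  [ 0     1  0     3     1 ]
  [ 0     0  1    -3     0 ]
  [ 0   1/2  0   3/2  -1/2 ]
r4 := r4 − 1/2·r2
  [ 1  -3/2  0  -1/2  -1/2 ]
  [ 0     1  0     3     1 ]
  [ 0     0  1    -3     0 ]
  [ 0     0  0     0    -1 ]
r4 := -1·r4
  [ 1  -3/2  0  -1/2  -1/2 ]
  [ 0     1  0     3     1 ]
  [ 0     0  1    -3     0 ]
  [ 0     0  0     0     1 ]
r2 := r2 − r4
  [ 1  -3/2  0  -1/2  -1/2 ]
  [ 0     1  0     3     0 ]
  [ 0     0  1    -3     0 ]
  [ 0     0  0     0     1 ]
r1 := r1 + 1/2·r4
  [ 1  -3/2  0  -1/2  0 ]
  [ 0     1  0     3  0 ]
  [ 0     0  1    -3  0 ]
  [ 0     0  0     0  1 ]
r1 := r1 + 3/2·r2
  [ 1  0  0   4  0 ]
  [ 0  1  0   3  0 ]
  [ 0  0  1  -3  0 ]
  [ 0  0  0   0  1 ]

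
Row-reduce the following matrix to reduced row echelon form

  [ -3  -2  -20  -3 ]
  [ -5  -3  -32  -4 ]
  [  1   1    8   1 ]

ρ1 := -1/3·ρ1
  [  1  2/3  20/3   1 ]
  [ -5   -3   -32  -4 ]
  [  1    1     8   1 ]
ρ2 := ρ2 + 5·ρ1
  [ 1  2/3  20/3  1 ]
  [ 0  1/3   4/3  1 ]
  [ 1    1     8  1 ]
ρ3 := ρ3 − ρ1
  [ 1  2/3  20/3  1 ]
  [ 0  1/3   4/3  1 ]
  [ 0  1/3   4/3  0 ]
ρ2 := 3·ρ2
  [ 1  2/3  20/3  1 ]
  [ 0    1     4  3 ]
  [ 0  1/3   4/3  0 ]
ρ3 := ρ3 − 1/3·ρ2
  [ 1  2/3  20/3   1 ]
  [ 0    1     4   3 ]
  [ 0    0     0  -1 ]
ρ3 := -1·ρ3
  [ 1  2/3  20/3  1 ]
  [ 0    1     4  3 ]
  [ 0    0     0  1 ]
ρ2 := ρ2 − 3·ρ3
  [ 1  2/3  20/3  1 ]
  [ 0    1     4  0 ]
  [ 0    0     0  1 ]
ρ1 := ρ1 − ρ3
  [ 1  2/3  20/3  0 ]
  [ 0    1     4  0 ]
  [ 0    0     0  1 ]
ρ1 := ρ1 − 2/3·ρ2
  [ 1  0  4  0 ]
  [ 0  1  4  0 ]
  [ 0  0  0  1 ]

[[1, 0, 4, 0], [0, 1, 4, 0], [0, 0, 0, 1]]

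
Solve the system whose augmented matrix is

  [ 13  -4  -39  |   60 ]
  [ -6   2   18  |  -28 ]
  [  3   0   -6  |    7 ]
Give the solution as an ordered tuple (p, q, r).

(-1, -2, -5/3)

ρ1 := 1/13·ρ1
  [  1  -4/13  -3  |  60/13 ]
  [ -6      2  18  |    -28 ]
  [  3      0  -6  |      7 ]
ρ2 := ρ2 + 6·ρ1
  [ 1  -4/13  -3  |  60/13 ]
  [ 0   2/13   0  |  -4/13 ]
  [ 3      0  -6  |      7 ]
ρ3 := ρ3 − 3·ρ1
  [ 1  -4/13  -3  |   60/13 ]
  [ 0   2/13   0  |   -4/13 ]
  [ 0  12/13   3  |  -89/13 ]
ρ2 := 13/2·ρ2
  [ 1  -4/13  -3  |   60/13 ]
  [ 0      1   0  |      -2 ]
  [ 0  12/13   3  |  -89/13 ]
ρ3 := ρ3 − 12/13·ρ2
  [ 1  -4/13  -3  |  60/13 ]
  [ 0      1   0  |     -2 ]
  [ 0      0   3  |     -5 ]
ρ3 := 1/3·ρ3
  [ 1  -4/13  -3  |  60/13 ]
  [ 0      1   0  |     -2 ]
  [ 0      0   1  |   -5/3 ]
ρ1 := ρ1 + 3·ρ3
  [ 1  -4/13  0  |  -5/13 ]
  [ 0      1  0  |     -2 ]
  [ 0      0  1  |   -5/3 ]
ρ1 := ρ1 + 4/13·ρ2
  [ 1  0  0  |    -1 ]
  [ 0  1  0  |    -2 ]
  [ 0  0  1  |  -5/3 ]
Reading off the last column: p = -1, q = -2, r = -5/3.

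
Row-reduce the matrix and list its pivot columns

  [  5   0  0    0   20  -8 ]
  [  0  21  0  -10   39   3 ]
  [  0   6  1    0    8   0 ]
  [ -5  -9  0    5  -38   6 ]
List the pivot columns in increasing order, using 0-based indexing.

R1 -> 1/5·R1
  [  1   0  0    0    4  -8/5 ]
  [  0  21  0  -10   39     3 ]
  [  0   6  1    0    8     0 ]
  [ -5  -9  0    5  -38     6 ]
R4 -> R4 + 5·R1
  [ 1   0  0    0    4  -8/5 ]
  [ 0  21  0  -10   39     3 ]
  [ 0   6  1    0    8     0 ]
  [ 0  -9  0    5  -18    -2 ]
R2 -> 1/21·R2
  [ 1   0  0       0     4  -8/5 ]
  [ 0   1  0  -10/21  13/7   1/7 ]
  [ 0   6  1       0     8     0 ]
  [ 0  -9  0       5   -18    -2 ]
R3 -> R3 − 6·R2
  [ 1   0  0       0      4  -8/5 ]
  [ 0   1  0  -10/21   13/7   1/7 ]
  [ 0   0  1    20/7  -22/7  -6/7 ]
  [ 0  -9  0       5    -18    -2 ]
R4 -> R4 + 9·R2
  [ 1  0  0       0      4  -8/5 ]
  [ 0  1  0  -10/21   13/7   1/7 ]
  [ 0  0  1    20/7  -22/7  -6/7 ]
  [ 0  0  0     5/7   -9/7  -5/7 ]
R4 -> 7/5·R4
  [ 1  0  0       0      4  -8/5 ]
  [ 0  1  0  -10/21   13/7   1/7 ]
  [ 0  0  1    20/7  -22/7  -6/7 ]
  [ 0  0  0       1   -9/5    -1 ]
R3 -> R3 − 20/7·R4
  [ 1  0  0       0     4  -8/5 ]
  [ 0  1  0  -10/21  13/7   1/7 ]
  [ 0  0  1       0     2     2 ]
  [ 0  0  0       1  -9/5    -1 ]
R2 -> R2 + 10/21·R4
  [ 1  0  0  0     4  -8/5 ]
  [ 0  1  0  0     1  -1/3 ]
  [ 0  0  1  0     2     2 ]
  [ 0  0  0  1  -9/5    -1 ]
Pivot columns are the columns containing a leading 1.

0, 1, 2, 3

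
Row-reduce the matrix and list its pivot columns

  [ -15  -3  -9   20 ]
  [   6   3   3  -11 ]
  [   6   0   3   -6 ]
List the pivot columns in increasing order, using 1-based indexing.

r1 ← -1/15·r1
  [ 1  1/5  3/5  -4/3 ]
  [ 6    3    3   -11 ]
  [ 6    0    3    -6 ]
r2 ← r2 − 6·r1
  [ 1  1/5   3/5  -4/3 ]
  [ 0  9/5  -3/5    -3 ]
  [ 6    0     3    -6 ]
r3 ← r3 − 6·r1
  [ 1   1/5   3/5  -4/3 ]
  [ 0   9/5  -3/5    -3 ]
  [ 0  -6/5  -3/5     2 ]
r2 ← 5/9·r2
  [ 1   1/5   3/5  -4/3 ]
  [ 0     1  -1/3  -5/3 ]
  [ 0  -6/5  -3/5     2 ]
r3 ← r3 + 6/5·r2
  [ 1  1/5   3/5  -4/3 ]
  [ 0    1  -1/3  -5/3 ]
  [ 0    0    -1     0 ]
r3 ← -1·r3
  [ 1  1/5   3/5  -4/3 ]
  [ 0    1  -1/3  -5/3 ]
  [ 0    0     1     0 ]
r2 ← r2 + 1/3·r3
  [ 1  1/5  3/5  -4/3 ]
  [ 0    1    0  -5/3 ]
  [ 0    0    1     0 ]
r1 ← r1 − 3/5·r3
  [ 1  1/5  0  -4/3 ]
  [ 0    1  0  -5/3 ]
  [ 0    0  1     0 ]
r1 ← r1 − 1/5·r2
  [ 1  0  0    -1 ]
  [ 0  1  0  -5/3 ]
  [ 0  0  1     0 ]
Pivot columns are the columns containing a leading 1.

1, 2, 3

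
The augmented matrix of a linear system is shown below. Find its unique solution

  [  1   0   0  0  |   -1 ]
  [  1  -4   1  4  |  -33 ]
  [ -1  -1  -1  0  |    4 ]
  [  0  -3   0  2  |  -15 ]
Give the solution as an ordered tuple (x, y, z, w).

Subtract R1 from R2.
  [  1   0   0  0  |   -1 ]
  [  0  -4   1  4  |  -32 ]
  [ -1  -1  -1  0  |    4 ]
  [  0  -3   0  2  |  -15 ]
Add R1 to R3.
  [ 1   0   0  0  |   -1 ]
  [ 0  -4   1  4  |  -32 ]
  [ 0  -1  -1  0  |    3 ]
  [ 0  -3   0  2  |  -15 ]
Multiply R2 by -1/4.
  [ 1   0     0   0  |   -1 ]
  [ 0   1  -1/4  -1  |    8 ]
  [ 0  -1    -1   0  |    3 ]
  [ 0  -3     0   2  |  -15 ]
Add R2 to R3.
  [ 1   0     0   0  |   -1 ]
  [ 0   1  -1/4  -1  |    8 ]
  [ 0   0  -5/4  -1  |   11 ]
  [ 0  -3     0   2  |  -15 ]
Add 3 times R2 to R4.
  [ 1  0     0   0  |  -1 ]
  [ 0  1  -1/4  -1  |   8 ]
  [ 0  0  -5/4  -1  |  11 ]
  [ 0  0  -3/4  -1  |   9 ]
Multiply R3 by -4/5.
  [ 1  0     0    0  |     -1 ]
  [ 0  1  -1/4   -1  |      8 ]
  [ 0  0     1  4/5  |  -44/5 ]
  [ 0  0  -3/4   -1  |      9 ]
Add 3/4 times R3 to R4.
  [ 1  0     0     0  |     -1 ]
  [ 0  1  -1/4    -1  |      8 ]
  [ 0  0     1   4/5  |  -44/5 ]
  [ 0  0     0  -2/5  |   12/5 ]
Multiply R4 by -5/2.
  [ 1  0     0    0  |     -1 ]
  [ 0  1  -1/4   -1  |      8 ]
  [ 0  0     1  4/5  |  -44/5 ]
  [ 0  0     0    1  |     -6 ]
Subtract 4/5 times R4 from R3.
  [ 1  0     0   0  |  -1 ]
  [ 0  1  -1/4  -1  |   8 ]
  [ 0  0     1   0  |  -4 ]
  [ 0  0     0   1  |  -6 ]
Add R4 to R2.
  [ 1  0     0  0  |  -1 ]
  [ 0  1  -1/4  0  |   2 ]
  [ 0  0     1  0  |  -4 ]
  [ 0  0     0  1  |  -6 ]
Add 1/4 times R3 to R2.
  [ 1  0  0  0  |  -1 ]
  [ 0  1  0  0  |   1 ]
  [ 0  0  1  0  |  -4 ]
  [ 0  0  0  1  |  -6 ]
Reading off the last column: x = -1, y = 1, z = -4, w = -6.

(-1, 1, -4, -6)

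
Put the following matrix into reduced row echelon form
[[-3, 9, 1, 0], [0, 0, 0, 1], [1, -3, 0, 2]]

[[1, -3, 0, 0], [0, 0, 1, 0], [0, 0, 0, 1]]

R1 -> -1/3·R1
  [ 1  -3  -1/3  0 ]
  [ 0   0     0  1 ]
  [ 1  -3     0  2 ]
R3 -> R3 − R1
  [ 1  -3  -1/3  0 ]
  [ 0   0     0  1 ]
  [ 0   0   1/3  2 ]
R2 <=> R3
  [ 1  -3  -1/3  0 ]
  [ 0   0   1/3  2 ]
  [ 0   0     0  1 ]
R2 -> 3·R2
  [ 1  -3  -1/3  0 ]
  [ 0   0     1  6 ]
  [ 0   0     0  1 ]
R2 -> R2 − 6·R3
  [ 1  -3  -1/3  0 ]
  [ 0   0     1  0 ]
  [ 0   0     0  1 ]
R1 -> R1 + 1/3·R2
  [ 1  -3  0  0 ]
  [ 0   0  1  0 ]
  [ 0   0  0  1 ]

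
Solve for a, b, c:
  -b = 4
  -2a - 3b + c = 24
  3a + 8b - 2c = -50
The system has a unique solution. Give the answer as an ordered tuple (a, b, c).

Form the augmented matrix and row-reduce:
  [  0  -1   0  |    4 ]
  [ -2  -3   1  |   24 ]
  [  3   8  -2  |  -50 ]
R1 <-> R2
  [ -2  -3   1  |   24 ]
  [  0  -1   0  |    4 ]
  [  3   8  -2  |  -50 ]
R1 ← -1/2·R1
  [ 1  3/2  -1/2  |  -12 ]
  [ 0   -1     0  |    4 ]
  [ 3    8    -2  |  -50 ]
R3 ← R3 − 3·R1
  [ 1  3/2  -1/2  |  -12 ]
  [ 0   -1     0  |    4 ]
  [ 0  7/2  -1/2  |  -14 ]
R2 ← -1·R2
  [ 1  3/2  -1/2  |  -12 ]
  [ 0    1     0  |   -4 ]
  [ 0  7/2  -1/2  |  -14 ]
R3 ← R3 − 7/2·R2
  [ 1  3/2  -1/2  |  -12 ]
  [ 0    1     0  |   -4 ]
  [ 0    0  -1/2  |    0 ]
R3 ← -2·R3
  [ 1  3/2  -1/2  |  -12 ]
  [ 0    1     0  |   -4 ]
  [ 0    0     1  |    0 ]
R1 ← R1 + 1/2·R3
  [ 1  3/2  0  |  -12 ]
  [ 0    1  0  |   -4 ]
  [ 0    0  1  |    0 ]
R1 ← R1 − 3/2·R2
  [ 1  0  0  |  -6 ]
  [ 0  1  0  |  -4 ]
  [ 0  0  1  |   0 ]
Reading off the last column: a = -6, b = -4, c = 0.

(-6, -4, 0)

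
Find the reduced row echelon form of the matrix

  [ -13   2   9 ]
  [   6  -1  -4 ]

[[1, 0, -1], [0, 1, -2]]

Multiply ρ1 by -1/13.
  [ 1  -2/13  -9/13 ]
  [ 6     -1     -4 ]
Subtract 6 times ρ1 from ρ2.
  [ 1  -2/13  -9/13 ]
  [ 0  -1/13   2/13 ]
Multiply ρ2 by -13.
  [ 1  -2/13  -9/13 ]
  [ 0      1     -2 ]
Add 2/13 times ρ2 to ρ1.
  [ 1  0  -1 ]
  [ 0  1  -2 ]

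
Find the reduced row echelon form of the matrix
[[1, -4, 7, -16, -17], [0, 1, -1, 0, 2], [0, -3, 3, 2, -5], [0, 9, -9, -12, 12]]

r3 ← r3 + 3·r2
  [ 1  -4   7  -16  -17 ]
  [ 0   1  -1    0    2 ]
  [ 0   0   0    2    1 ]
  [ 0   9  -9  -12   12 ]
r4 ← r4 − 9·r2
  [ 1  -4   7  -16  -17 ]
  [ 0   1  -1    0    2 ]
  [ 0   0   0    2    1 ]
  [ 0   0   0  -12   -6 ]
r3 ← 1/2·r3
  [ 1  -4   7  -16  -17 ]
  [ 0   1  -1    0    2 ]
  [ 0   0   0    1  1/2 ]
  [ 0   0   0  -12   -6 ]
r4 ← r4 + 12·r3
  [ 1  -4   7  -16  -17 ]
  [ 0   1  -1    0    2 ]
  [ 0   0   0    1  1/2 ]
  [ 0   0   0    0    0 ]
r1 ← r1 + 16·r3
  [ 1  -4   7  0   -9 ]
  [ 0   1  -1  0    2 ]
  [ 0   0   0  1  1/2 ]
  [ 0   0   0  0    0 ]
r1 ← r1 + 4·r2
  [ 1  0   3  0   -1 ]
  [ 0  1  -1  0    2 ]
  [ 0  0   0  1  1/2 ]
  [ 0  0   0  0    0 ]

[[1, 0, 3, 0, -1], [0, 1, -1, 0, 2], [0, 0, 0, 1, 1/2], [0, 0, 0, 0, 0]]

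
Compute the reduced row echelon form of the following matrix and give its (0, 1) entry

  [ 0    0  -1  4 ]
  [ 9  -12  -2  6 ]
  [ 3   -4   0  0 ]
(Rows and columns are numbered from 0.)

-4/3

Swap R1 and R2.
  [ 9  -12  -2  6 ]
  [ 0    0  -1  4 ]
  [ 3   -4   0  0 ]
Multiply R1 by 1/9.
  [ 1  -4/3  -2/9  2/3 ]
  [ 0     0    -1    4 ]
  [ 3    -4     0    0 ]
Subtract 3 times R1 from R3.
  [ 1  -4/3  -2/9  2/3 ]
  [ 0     0    -1    4 ]
  [ 0     0   2/3   -2 ]
Multiply R2 by -1.
  [ 1  -4/3  -2/9  2/3 ]
  [ 0     0     1   -4 ]
  [ 0     0   2/3   -2 ]
Subtract 2/3 times R2 from R3.
  [ 1  -4/3  -2/9  2/3 ]
  [ 0     0     1   -4 ]
  [ 0     0     0  2/3 ]
Multiply R3 by 3/2.
  [ 1  -4/3  -2/9  2/3 ]
  [ 0     0     1   -4 ]
  [ 0     0     0    1 ]
Add 4 times R3 to R2.
  [ 1  -4/3  -2/9  2/3 ]
  [ 0     0     1    0 ]
  [ 0     0     0    1 ]
Subtract 2/3 times R3 from R1.
  [ 1  -4/3  -2/9  0 ]
  [ 0     0     1  0 ]
  [ 0     0     0  1 ]
Add 2/9 times R2 to R1.
  [ 1  -4/3  0  0 ]
  [ 0     0  1  0 ]
  [ 0     0  0  1 ]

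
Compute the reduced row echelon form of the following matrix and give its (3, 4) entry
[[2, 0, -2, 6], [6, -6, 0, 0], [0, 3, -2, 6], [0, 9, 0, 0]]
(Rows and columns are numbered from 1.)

-3

Multiply R1 by 1/2.
  [ 1   0  -1  3 ]
  [ 6  -6   0  0 ]
  [ 0   3  -2  6 ]
  [ 0   9   0  0 ]
Subtract 6 times R1 from R2.
  [ 1   0  -1    3 ]
  [ 0  -6   6  -18 ]
  [ 0   3  -2    6 ]
  [ 0   9   0    0 ]
Multiply R2 by -1/6.
  [ 1  0  -1  3 ]
  [ 0  1  -1  3 ]
  [ 0  3  -2  6 ]
  [ 0  9   0  0 ]
Subtract 3 times R2 from R3.
  [ 1  0  -1   3 ]
  [ 0  1  -1   3 ]
  [ 0  0   1  -3 ]
  [ 0  9   0   0 ]
Subtract 9 times R2 from R4.
  [ 1  0  -1    3 ]
  [ 0  1  -1    3 ]
  [ 0  0   1   -3 ]
  [ 0  0   9  -27 ]
Subtract 9 times R3 from R4.
  [ 1  0  -1   3 ]
  [ 0  1  -1   3 ]
  [ 0  0   1  -3 ]
  [ 0  0   0   0 ]
Add R3 to R2.
  [ 1  0  -1   3 ]
  [ 0  1   0   0 ]
  [ 0  0   1  -3 ]
  [ 0  0   0   0 ]
Add R3 to R1.
  [ 1  0  0   0 ]
  [ 0  1  0   0 ]
  [ 0  0  1  -3 ]
  [ 0  0  0   0 ]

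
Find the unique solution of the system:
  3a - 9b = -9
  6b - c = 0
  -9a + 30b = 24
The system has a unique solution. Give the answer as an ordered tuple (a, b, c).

(-6, -1, -6)

Form the augmented matrix and row-reduce:
  [  3  -9   0  |  -9 ]
  [  0   6  -1  |   0 ]
  [ -9  30   0  |  24 ]
Multiply R1 by 1/3.
  [  1  -3   0  |  -3 ]
  [  0   6  -1  |   0 ]
  [ -9  30   0  |  24 ]
Add 9 times R1 to R3.
  [ 1  -3   0  |  -3 ]
  [ 0   6  -1  |   0 ]
  [ 0   3   0  |  -3 ]
Multiply R2 by 1/6.
  [ 1  -3     0  |  -3 ]
  [ 0   1  -1/6  |   0 ]
  [ 0   3     0  |  -3 ]
Subtract 3 times R2 from R3.
  [ 1  -3     0  |  -3 ]
  [ 0   1  -1/6  |   0 ]
  [ 0   0   1/2  |  -3 ]
Multiply R3 by 2.
  [ 1  -3     0  |  -3 ]
  [ 0   1  -1/6  |   0 ]
  [ 0   0     1  |  -6 ]
Add 1/6 times R3 to R2.
  [ 1  -3  0  |  -3 ]
  [ 0   1  0  |  -1 ]
  [ 0   0  1  |  -6 ]
Add 3 times R2 to R1.
  [ 1  0  0  |  -6 ]
  [ 0  1  0  |  -1 ]
  [ 0  0  1  |  -6 ]
Reading off the last column: a = -6, b = -1, c = -6.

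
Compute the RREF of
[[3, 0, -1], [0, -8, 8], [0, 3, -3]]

[[1, 0, -1/3], [0, 1, -1], [0, 0, 0]]

ρ1 → 1/3·ρ1
  [ 1   0  -1/3 ]
  [ 0  -8     8 ]
  [ 0   3    -3 ]
ρ2 → -1/8·ρ2
  [ 1  0  -1/3 ]
  [ 0  1    -1 ]
  [ 0  3    -3 ]
ρ3 → ρ3 − 3·ρ2
  [ 1  0  -1/3 ]
  [ 0  1    -1 ]
  [ 0  0     0 ]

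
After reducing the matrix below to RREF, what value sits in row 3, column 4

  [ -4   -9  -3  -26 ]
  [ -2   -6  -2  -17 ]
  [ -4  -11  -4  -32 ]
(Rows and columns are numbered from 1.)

2

Multiply R1 by -1/4.
  [  1  9/4  3/4  13/2 ]
  [ -2   -6   -2   -17 ]
  [ -4  -11   -4   -32 ]
Add 2 times R1 to R2.
  [  1   9/4   3/4  13/2 ]
  [  0  -3/2  -1/2    -4 ]
  [ -4   -11    -4   -32 ]
Add 4 times R1 to R3.
  [ 1   9/4   3/4  13/2 ]
  [ 0  -3/2  -1/2    -4 ]
  [ 0    -2    -1    -6 ]
Multiply R2 by -2/3.
  [ 1  9/4  3/4  13/2 ]
  [ 0    1  1/3   8/3 ]
  [ 0   -2   -1    -6 ]
Add 2 times R2 to R3.
  [ 1  9/4   3/4  13/2 ]
  [ 0    1   1/3   8/3 ]
  [ 0    0  -1/3  -2/3 ]
Multiply R3 by -3.
  [ 1  9/4  3/4  13/2 ]
  [ 0    1  1/3   8/3 ]
  [ 0    0    1     2 ]
Subtract 1/3 times R3 from R2.
  [ 1  9/4  3/4  13/2 ]
  [ 0    1    0     2 ]
  [ 0    0    1     2 ]
Subtract 3/4 times R3 from R1.
  [ 1  9/4  0  5 ]
  [ 0    1  0  2 ]
  [ 0    0  1  2 ]
Subtract 9/4 times R2 from R1.
  [ 1  0  0  1/2 ]
  [ 0  1  0    2 ]
  [ 0  0  1    2 ]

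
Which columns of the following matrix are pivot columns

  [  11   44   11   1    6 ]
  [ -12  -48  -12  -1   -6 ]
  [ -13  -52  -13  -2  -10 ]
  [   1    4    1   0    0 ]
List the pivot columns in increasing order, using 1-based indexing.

Multiply R1 by 1/11.
  [   1    4    1  1/11  6/11 ]
  [ -12  -48  -12    -1    -6 ]
  [ -13  -52  -13    -2   -10 ]
  [   1    4    1     0     0 ]
Add 12 times R1 to R2.
  [   1    4    1  1/11  6/11 ]
  [   0    0    0  1/11  6/11 ]
  [ -13  -52  -13    -2   -10 ]
  [   1    4    1     0     0 ]
Add 13 times R1 to R3.
  [ 1  4  1   1/11    6/11 ]
  [ 0  0  0   1/11    6/11 ]
  [ 0  0  0  -9/11  -32/11 ]
  [ 1  4  1      0       0 ]
Subtract R1 from R4.
  [ 1  4  1   1/11    6/11 ]
  [ 0  0  0   1/11    6/11 ]
  [ 0  0  0  -9/11  -32/11 ]
  [ 0  0  0  -1/11   -6/11 ]
Multiply R2 by 11.
  [ 1  4  1   1/11    6/11 ]
  [ 0  0  0      1       6 ]
  [ 0  0  0  -9/11  -32/11 ]
  [ 0  0  0  -1/11   -6/11 ]
Add 9/11 times R2 to R3.
  [ 1  4  1   1/11   6/11 ]
  [ 0  0  0      1      6 ]
  [ 0  0  0      0      2 ]
  [ 0  0  0  -1/11  -6/11 ]
Add 1/11 times R2 to R4.
  [ 1  4  1  1/11  6/11 ]
  [ 0  0  0     1     6 ]
  [ 0  0  0     0     2 ]
  [ 0  0  0     0     0 ]
Multiply R3 by 1/2.
  [ 1  4  1  1/11  6/11 ]
  [ 0  0  0     1     6 ]
  [ 0  0  0     0     1 ]
  [ 0  0  0     0     0 ]
Subtract 6 times R3 from R2.
  [ 1  4  1  1/11  6/11 ]
  [ 0  0  0     1     0 ]
  [ 0  0  0     0     1 ]
  [ 0  0  0     0     0 ]
Subtract 6/11 times R3 from R1.
  [ 1  4  1  1/11  0 ]
  [ 0  0  0     1  0 ]
  [ 0  0  0     0  1 ]
  [ 0  0  0     0  0 ]
Subtract 1/11 times R2 from R1.
  [ 1  4  1  0  0 ]
  [ 0  0  0  1  0 ]
  [ 0  0  0  0  1 ]
  [ 0  0  0  0  0 ]
Pivot columns are the columns containing a leading 1.

1, 4, 5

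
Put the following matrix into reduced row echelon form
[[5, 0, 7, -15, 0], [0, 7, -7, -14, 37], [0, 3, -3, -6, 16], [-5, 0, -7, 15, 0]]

ρ1 → 1/5·ρ1
ρ4 → ρ4 + 5·ρ1
ρ2 → 1/7·ρ2
ρ3 → ρ3 − 3·ρ2
ρ3 → 7·ρ3
ρ2 → ρ2 − 37/7·ρ3

[[1, 0, 7/5, -3, 0], [0, 1, -1, -2, 0], [0, 0, 0, 0, 1], [0, 0, 0, 0, 0]]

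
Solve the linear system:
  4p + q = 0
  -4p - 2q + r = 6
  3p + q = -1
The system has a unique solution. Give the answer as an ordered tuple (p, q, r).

Form the augmented matrix and row-reduce:
  [  4   1  0  |   0 ]
  [ -4  -2  1  |   6 ]
  [  3   1  0  |  -1 ]
R1 -> 1/4·R1
R2 -> R2 + 4·R1
R3 -> R3 − 3·R1
R2 -> -1·R2
R3 -> R3 − 1/4·R2
R3 -> 4·R3
R2 -> R2 + R3
R1 -> R1 − 1/4·R2
Reading off the last column: p = 1, q = -4, r = 2.

(1, -4, 2)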